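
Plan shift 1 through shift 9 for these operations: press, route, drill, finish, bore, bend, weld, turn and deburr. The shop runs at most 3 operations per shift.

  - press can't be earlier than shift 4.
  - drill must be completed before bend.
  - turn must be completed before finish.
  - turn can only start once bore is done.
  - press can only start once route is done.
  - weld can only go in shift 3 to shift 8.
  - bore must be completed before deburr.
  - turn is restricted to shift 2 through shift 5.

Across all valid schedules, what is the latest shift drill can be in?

Downstream work caps drill at shift 8.
drill at shift 8 is achievable: drill -> shift 8, bore -> shift 1, bend -> shift 9, finish -> shift 3, press -> shift 4, route -> shift 1, deburr -> shift 2, weld -> shift 3, turn -> shift 2.

shift 8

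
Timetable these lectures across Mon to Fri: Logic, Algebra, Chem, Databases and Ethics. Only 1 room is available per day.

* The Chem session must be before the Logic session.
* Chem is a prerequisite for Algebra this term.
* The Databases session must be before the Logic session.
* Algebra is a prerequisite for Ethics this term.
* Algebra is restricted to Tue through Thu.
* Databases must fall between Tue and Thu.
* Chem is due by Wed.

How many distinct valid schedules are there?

6

Splitting on Logic: it can be Wed (1), Thu (2), Fri (3). Listing each branch's schedules as (Algebra, Chem, Databases, Ethics):
Logic=Wed: (Thu,Mon,Tue,Fri) — 1.
Logic=Thu: (Tue,Mon,Wed,Fri) (Wed,Mon,Tue,Fri) — 2.
Logic=Fri: (Tue,Mon,Wed,Thu) (Tue,Mon,Thu,Wed) (Wed,Mon,Tue,Thu) — 3.
Summing: 1 + 2 + 3 = 6.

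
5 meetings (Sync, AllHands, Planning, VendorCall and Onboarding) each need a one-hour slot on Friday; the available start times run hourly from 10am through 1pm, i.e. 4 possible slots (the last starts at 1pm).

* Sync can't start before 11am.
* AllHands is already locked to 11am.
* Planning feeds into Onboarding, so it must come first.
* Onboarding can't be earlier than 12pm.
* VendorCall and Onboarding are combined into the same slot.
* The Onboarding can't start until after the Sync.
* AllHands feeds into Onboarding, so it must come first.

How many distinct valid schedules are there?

Splitting on Sync: it can be 11am (5), 12pm (3). Listing each branch's schedules as (AllHands, Planning, VendorCall, Onboarding):
Sync=11am: (11am,10am,12pm,12pm) (11am,10am,1pm,1pm) (11am,11am,12pm,12pm) (11am,11am,1pm,1pm) (11am,12pm,1pm,1pm) — 5.
Sync=12pm: (11am,10am,1pm,1pm) (11am,11am,1pm,1pm) (11am,12pm,1pm,1pm) — 3.
Summing: 5 + 3 = 8.

8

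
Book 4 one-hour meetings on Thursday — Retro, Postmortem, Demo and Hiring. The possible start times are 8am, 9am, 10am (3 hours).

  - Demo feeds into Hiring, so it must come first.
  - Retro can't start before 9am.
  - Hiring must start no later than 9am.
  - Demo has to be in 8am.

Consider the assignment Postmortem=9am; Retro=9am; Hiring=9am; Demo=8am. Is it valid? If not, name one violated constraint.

Yes, all constraints hold

Hiring must start no later than 9am — holds.
Demo has to be in 8am — holds.
Demo feeds into Hiring, so it must come first — holds.
Retro can't start before 9am — holds.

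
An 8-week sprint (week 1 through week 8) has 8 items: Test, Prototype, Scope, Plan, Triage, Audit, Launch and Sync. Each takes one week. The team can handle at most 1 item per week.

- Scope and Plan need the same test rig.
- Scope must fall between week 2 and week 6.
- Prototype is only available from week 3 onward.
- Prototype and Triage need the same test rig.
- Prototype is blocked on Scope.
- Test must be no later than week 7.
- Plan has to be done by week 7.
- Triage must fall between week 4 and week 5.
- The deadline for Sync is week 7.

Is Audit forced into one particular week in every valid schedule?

Audit can be week 1 (e.g. Triage=week 4, Prototype=week 3, Test=week 5, Sync=week 7, Audit=week 1, Scope=week 2, Plan=week 6, Launch=week 8) or week 2 (e.g. Plan in week 6; Audit in week 2; Triage in week 4; Launch in week 8; Sync in week 7; Test in week 1; Prototype in week 5; Scope in week 3).

No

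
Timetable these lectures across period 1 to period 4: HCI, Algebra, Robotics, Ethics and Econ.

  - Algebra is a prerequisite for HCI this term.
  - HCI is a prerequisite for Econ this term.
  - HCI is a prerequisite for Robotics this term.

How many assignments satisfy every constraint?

Splitting on HCI: it can be period 2 (16), period 3 (8). Listing each branch's schedules as (Algebra, Robotics, Ethics, Econ) by period number:
HCI=period 2: (1,3,1,3) (1,3,1,4) (1,3,2,3) (1,3,2,4) (1,3,3,3) (1,3,3,4) (1,3,4,3) (1,3,4,4) (1,4,1,3) (1,4,1,4) (1,4,2,3) (1,4,2,4) (1,4,3,3) (1,4,3,4) (1,4,4,3) (1,4,4,4) — 16.
HCI=period 3: (1,4,1,4) (1,4,2,4) (1,4,3,4) (1,4,4,4) (2,4,1,4) (2,4,2,4) (2,4,3,4) (2,4,4,4) — 8.
Summing: 16 + 8 = 24.

24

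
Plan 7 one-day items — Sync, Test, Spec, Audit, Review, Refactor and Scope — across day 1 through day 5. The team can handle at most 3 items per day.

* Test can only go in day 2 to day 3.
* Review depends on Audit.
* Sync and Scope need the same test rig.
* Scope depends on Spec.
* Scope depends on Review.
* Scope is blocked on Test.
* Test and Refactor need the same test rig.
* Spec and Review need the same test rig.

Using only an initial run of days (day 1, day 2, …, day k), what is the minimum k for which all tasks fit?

The precedence chain requires at least 3 distinct days.
With at most 3 per day and 7 tasks, at least 3 days are needed.
3 works (last occupied day: day 3): for example Scope -> day 3, Refactor -> day 3, Test -> day 2, Sync -> day 1, Spec -> day 1, Review -> day 2, Audit -> day 1.

3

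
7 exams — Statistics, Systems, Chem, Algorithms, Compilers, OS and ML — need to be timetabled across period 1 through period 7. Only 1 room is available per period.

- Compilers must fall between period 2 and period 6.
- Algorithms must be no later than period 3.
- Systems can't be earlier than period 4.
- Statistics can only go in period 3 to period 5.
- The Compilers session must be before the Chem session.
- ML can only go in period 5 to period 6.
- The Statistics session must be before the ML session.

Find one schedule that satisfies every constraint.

Algorithms in period 1, ML in period 5, OS in period 7, Statistics in period 3, Chem in period 6, Compilers in period 2, Systems in period 4

Checking: Compilers(period 2) before Chem(period 6); Statistics(period 3) before ML(period 5); Statistics=period 3 in [period 3,period 5]; Compilers=period 2 in [period 2,period 6]; Systems=period 4 in [period 4,period 7]; ML=period 5 in [period 5,period 6]; Algorithms=period 1 in [period 1,period 3]; max 1 per period (cap 1).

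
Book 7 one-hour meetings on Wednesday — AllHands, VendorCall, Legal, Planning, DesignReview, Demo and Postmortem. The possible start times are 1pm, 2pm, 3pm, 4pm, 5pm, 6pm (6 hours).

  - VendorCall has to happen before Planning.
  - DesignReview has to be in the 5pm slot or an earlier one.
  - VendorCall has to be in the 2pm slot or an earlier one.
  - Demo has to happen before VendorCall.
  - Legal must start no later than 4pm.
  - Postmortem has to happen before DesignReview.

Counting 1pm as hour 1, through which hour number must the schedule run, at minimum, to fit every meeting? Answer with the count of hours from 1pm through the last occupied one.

3 hours

The precedence chain requires at least 3 distinct hours.
3 works (last occupied hour: 3pm): for example VendorCall in 2pm, Planning in 3pm, Demo in 1pm, AllHands in 1pm, Postmortem in 1pm, DesignReview in 2pm, Legal in 1pm.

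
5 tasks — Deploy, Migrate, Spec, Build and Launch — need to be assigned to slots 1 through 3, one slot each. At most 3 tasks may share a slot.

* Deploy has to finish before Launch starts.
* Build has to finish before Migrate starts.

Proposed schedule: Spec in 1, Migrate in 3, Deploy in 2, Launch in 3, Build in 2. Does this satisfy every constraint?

Valid

Build has to finish before Migrate starts — holds.
Deploy has to finish before Launch starts — holds.
At most 3 tasks may share a slot — holds.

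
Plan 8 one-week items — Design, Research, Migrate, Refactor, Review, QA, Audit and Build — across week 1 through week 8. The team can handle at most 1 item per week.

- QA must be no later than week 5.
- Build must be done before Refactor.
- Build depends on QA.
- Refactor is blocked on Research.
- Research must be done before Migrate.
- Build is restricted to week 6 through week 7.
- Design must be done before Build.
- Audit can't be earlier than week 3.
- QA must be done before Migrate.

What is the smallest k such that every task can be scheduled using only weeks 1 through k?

8

The precedence chain requires at least 3 distinct weeks.
With at most 1 per week and 8 tasks, at least 8 weeks are needed.
Propagating the time windows through the other constraints, Refactor can't land before week 7, so the schedule must run through at least week 7.
8 works (last occupied week: week 8): for example Review=week 8; Design=week 5; Build=week 6; QA=week 1; Migrate=week 4; Research=week 2; Refactor=week 7; Audit=week 3.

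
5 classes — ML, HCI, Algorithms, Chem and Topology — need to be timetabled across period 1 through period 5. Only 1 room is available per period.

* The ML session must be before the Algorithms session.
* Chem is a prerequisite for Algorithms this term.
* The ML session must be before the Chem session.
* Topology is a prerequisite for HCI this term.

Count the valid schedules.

10

Splitting on ML: it can be period 1 (6), period 2 (3), period 3 (1). Listing each branch's schedules as (HCI, Algorithms, Chem, Topology) by period number:
ML=period 1: (3,5,4,2) (4,5,2,3) (4,5,3,2) (5,3,2,4) (5,4,2,3) (5,4,3,2) — 6.
ML=period 2: (3,5,4,1) (4,5,3,1) (5,4,3,1) — 3.
ML=period 3: (2,5,4,1) — 1.
Summing: 6 + 3 + 1 = 10.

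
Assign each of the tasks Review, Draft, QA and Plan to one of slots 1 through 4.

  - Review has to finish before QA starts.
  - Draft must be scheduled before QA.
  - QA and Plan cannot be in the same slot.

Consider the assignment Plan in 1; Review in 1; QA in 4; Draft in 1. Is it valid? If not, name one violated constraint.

Draft must be scheduled before QA — holds.
Review has to finish before QA starts — holds.
QA and Plan cannot be in the same slot — holds.

Yes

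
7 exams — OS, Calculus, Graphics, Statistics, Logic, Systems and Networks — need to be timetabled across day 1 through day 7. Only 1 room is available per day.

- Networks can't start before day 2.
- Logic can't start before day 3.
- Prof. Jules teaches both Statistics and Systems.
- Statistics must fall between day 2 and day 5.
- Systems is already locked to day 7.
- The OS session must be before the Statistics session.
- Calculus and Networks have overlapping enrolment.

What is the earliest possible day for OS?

Downstream work caps OS at day 4.
OS at day 1 is achievable: Graphics -> day 6, Logic -> day 3, OS -> day 1, Statistics -> day 2, Networks -> day 4, Systems -> day 7, Calculus -> day 5.

day 1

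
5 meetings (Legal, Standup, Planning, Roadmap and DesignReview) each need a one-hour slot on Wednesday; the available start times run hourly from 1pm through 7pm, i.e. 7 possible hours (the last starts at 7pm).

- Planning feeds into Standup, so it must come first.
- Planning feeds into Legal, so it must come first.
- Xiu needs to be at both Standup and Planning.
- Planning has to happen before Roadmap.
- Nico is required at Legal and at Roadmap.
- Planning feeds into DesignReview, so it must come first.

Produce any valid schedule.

Standup=2pm; Planning=1pm; DesignReview=2pm; Roadmap=3pm; Legal=2pm

Checking: Planning(1pm) before Legal(2pm); Planning(1pm) before Roadmap(3pm); Planning(1pm) before DesignReview(2pm); Planning(1pm) before Standup(2pm); Standup(2pm) != Planning(1pm); Legal(2pm) != Roadmap(3pm).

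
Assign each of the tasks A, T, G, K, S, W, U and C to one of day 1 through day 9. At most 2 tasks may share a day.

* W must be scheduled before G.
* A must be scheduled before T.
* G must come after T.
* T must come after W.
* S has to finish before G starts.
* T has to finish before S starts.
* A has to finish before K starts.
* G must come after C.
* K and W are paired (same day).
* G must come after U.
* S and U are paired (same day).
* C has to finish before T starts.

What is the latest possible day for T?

Precedence pushes T to at least day 3; downstream work caps T at day 7.
T at day 7 is achievable: S=day 8, T=day 7, K=day 2, G=day 9, U=day 8, W=day 2, A=day 1, C=day 1.

day 7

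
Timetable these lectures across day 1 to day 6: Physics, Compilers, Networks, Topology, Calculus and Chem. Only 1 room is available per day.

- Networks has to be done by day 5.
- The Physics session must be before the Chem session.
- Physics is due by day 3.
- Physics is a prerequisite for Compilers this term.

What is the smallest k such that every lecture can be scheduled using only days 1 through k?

The precedence chain requires at least 2 distinct days.
With at most 1 per day and 6 lectures, at least 6 days are needed.
6 works (last occupied day: day 6): for example Compilers -> day 3, Physics -> day 1, Topology -> day 5, Networks -> day 2, Chem -> day 4, Calculus -> day 6.

6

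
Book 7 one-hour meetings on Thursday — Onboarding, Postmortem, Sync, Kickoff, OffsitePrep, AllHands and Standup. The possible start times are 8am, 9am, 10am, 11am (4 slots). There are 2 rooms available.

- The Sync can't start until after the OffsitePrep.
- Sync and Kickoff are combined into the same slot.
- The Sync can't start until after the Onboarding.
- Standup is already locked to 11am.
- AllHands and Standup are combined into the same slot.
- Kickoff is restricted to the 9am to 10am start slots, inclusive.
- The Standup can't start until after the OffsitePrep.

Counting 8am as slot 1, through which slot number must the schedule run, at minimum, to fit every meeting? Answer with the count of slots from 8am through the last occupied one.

4 slots

The precedence chain requires at least 2 distinct slots.
With at most 2 per slot and 7 meetings, at least 4 slots are needed.
Standup can't be placed before 11am — that is slot 4 counting from 8am — so the schedule must run through at least 4 slots.
4 works (last occupied slot: 11am): for example Postmortem in 10am, Standup in 11am, Onboarding in 8am, AllHands in 11am, OffsitePrep in 8am, Kickoff in 9am, Sync in 9am.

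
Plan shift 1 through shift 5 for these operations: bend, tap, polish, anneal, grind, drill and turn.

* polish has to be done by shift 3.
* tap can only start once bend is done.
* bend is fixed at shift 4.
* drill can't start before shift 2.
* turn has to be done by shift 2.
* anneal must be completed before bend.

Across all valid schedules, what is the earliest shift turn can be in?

shift 1

Turn's own window allows nothing later than shift 2.
turn at shift 1 is achievable: bend in shift 4, grind in shift 1, turn in shift 1, anneal in shift 1, drill in shift 2, polish in shift 1, tap in shift 5.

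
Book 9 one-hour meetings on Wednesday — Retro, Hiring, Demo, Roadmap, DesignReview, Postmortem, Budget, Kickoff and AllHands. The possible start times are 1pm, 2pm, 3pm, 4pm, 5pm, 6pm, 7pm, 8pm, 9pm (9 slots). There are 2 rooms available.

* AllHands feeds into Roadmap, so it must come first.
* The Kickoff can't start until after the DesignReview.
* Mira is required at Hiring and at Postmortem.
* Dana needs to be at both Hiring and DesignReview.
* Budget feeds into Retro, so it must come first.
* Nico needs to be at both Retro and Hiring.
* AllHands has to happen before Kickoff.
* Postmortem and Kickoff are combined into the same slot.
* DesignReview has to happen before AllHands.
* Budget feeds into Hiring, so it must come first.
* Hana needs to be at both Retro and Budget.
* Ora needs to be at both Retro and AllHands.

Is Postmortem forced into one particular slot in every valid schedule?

Postmortem can be 3pm (e.g. Hiring in 2pm; Roadmap in 4pm; AllHands in 2pm; Demo in 5pm; DesignReview in 1pm; Kickoff in 3pm; Postmortem in 3pm; Retro in 4pm; Budget in 1pm) or 4pm (e.g. Roadmap=3pm; Hiring=2pm; Kickoff=4pm; DesignReview=1pm; Retro=3pm; Demo=5pm; AllHands=2pm; Postmortem=4pm; Budget=1pm).

No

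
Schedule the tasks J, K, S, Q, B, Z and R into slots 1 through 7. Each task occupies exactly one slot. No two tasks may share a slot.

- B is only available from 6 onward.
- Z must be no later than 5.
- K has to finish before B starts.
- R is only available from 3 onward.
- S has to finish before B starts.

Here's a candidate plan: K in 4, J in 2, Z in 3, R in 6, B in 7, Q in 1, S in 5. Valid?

Yes

S has to finish before B starts — holds.
Z must be no later than 5 — holds.
R is only available from 3 onward — holds.
K has to finish before B starts — holds.
B is only available from 6 onward — holds.
No two tasks may share a slot — holds.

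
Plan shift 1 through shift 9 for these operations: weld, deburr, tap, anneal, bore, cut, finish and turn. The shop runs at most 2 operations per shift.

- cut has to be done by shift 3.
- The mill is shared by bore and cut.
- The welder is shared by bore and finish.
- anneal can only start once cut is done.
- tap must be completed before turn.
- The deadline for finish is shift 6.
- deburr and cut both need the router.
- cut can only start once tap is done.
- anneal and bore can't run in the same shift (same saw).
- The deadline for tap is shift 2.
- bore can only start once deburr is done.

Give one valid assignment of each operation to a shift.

tap=shift 1; finish=shift 1; anneal=shift 3; bore=shift 4; deburr=shift 3; turn=shift 2; weld=shift 4; cut=shift 2

Checking: tap(shift 1) before turn(shift 2); cut(shift 2) before anneal(shift 3); tap(shift 1) before cut(shift 2); deburr(shift 3) before bore(shift 4); anneal(shift 3) != bore(shift 4); bore(shift 4) != cut(shift 2); bore(shift 4) != finish(shift 1); deburr(shift 3) != cut(shift 2); finish=shift 1 in [shift 1,shift 6]; cut=shift 2 in [shift 1,shift 3]; tap=shift 1 in [shift 1,shift 2]; max 2 per shift (cap 2).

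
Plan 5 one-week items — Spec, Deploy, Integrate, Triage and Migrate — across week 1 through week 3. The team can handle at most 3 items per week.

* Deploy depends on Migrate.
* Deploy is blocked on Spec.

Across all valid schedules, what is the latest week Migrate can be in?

week 2

Downstream work caps Migrate at week 2.
Migrate at week 2 is achievable: Deploy -> week 3, Integrate -> week 1, Spec -> week 1, Triage -> week 1, Migrate -> week 2.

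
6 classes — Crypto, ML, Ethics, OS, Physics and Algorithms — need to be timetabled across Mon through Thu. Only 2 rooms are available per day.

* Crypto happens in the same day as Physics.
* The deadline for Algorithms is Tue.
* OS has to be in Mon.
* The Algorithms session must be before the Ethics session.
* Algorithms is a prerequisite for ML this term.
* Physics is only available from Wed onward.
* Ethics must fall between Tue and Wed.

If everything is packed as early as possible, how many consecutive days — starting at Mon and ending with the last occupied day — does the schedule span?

The precedence chain requires at least 2 distinct days.
With at most 2 per day and 6 classes, at least 3 days are needed.
Physics can't be placed before Wed — that is day 3 counting from Mon — so the schedule must run through at least 3 days.
3 works (last occupied day: Wed): for example Crypto in Wed, Physics in Wed, Ethics in Tue, OS in Mon, ML in Tue, Algorithms in Mon.

3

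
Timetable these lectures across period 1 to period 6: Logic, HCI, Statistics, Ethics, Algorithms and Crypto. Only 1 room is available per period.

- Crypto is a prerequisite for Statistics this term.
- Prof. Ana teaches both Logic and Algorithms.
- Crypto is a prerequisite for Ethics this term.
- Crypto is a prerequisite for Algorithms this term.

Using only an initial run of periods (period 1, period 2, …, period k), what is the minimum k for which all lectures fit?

The precedence chain requires at least 2 distinct periods.
With at most 1 per period and 6 lectures, at least 6 periods are needed.
6 works (last occupied period: period 6): for example Crypto -> period 1; Algorithms -> period 4; Statistics -> period 2; Logic -> period 5; HCI -> period 6; Ethics -> period 3.

6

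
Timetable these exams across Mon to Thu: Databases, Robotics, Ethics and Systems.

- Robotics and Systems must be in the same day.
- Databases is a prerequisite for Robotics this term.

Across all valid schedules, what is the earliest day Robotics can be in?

Precedence pushes Robotics to at least Tue.
Robotics at Tue is achievable: Robotics in Tue, Ethics in Mon, Systems in Tue, Databases in Mon.

Tue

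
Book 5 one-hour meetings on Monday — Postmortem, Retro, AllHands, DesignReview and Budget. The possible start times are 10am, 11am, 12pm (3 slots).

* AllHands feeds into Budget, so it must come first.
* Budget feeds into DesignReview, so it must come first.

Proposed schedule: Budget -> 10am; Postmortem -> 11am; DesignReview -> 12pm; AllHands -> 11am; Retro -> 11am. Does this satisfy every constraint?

No — it violates: AllHands feeds into Budget, so it must come first

AllHands feeds into Budget, so it must come first — violated.
Budget feeds into DesignReview, so it must come first — holds.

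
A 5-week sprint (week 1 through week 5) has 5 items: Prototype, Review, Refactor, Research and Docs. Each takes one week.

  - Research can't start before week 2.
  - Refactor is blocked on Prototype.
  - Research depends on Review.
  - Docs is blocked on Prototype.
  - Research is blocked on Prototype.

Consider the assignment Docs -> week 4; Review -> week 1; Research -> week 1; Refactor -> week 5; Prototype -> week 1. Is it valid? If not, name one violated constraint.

No — it violates: Research can't start before week 2

Refactor is blocked on Prototype — holds.
Research is blocked on Prototype — violated.
Research depends on Review — violated.
Research can't start before week 2 — violated.
Docs is blocked on Prototype — holds.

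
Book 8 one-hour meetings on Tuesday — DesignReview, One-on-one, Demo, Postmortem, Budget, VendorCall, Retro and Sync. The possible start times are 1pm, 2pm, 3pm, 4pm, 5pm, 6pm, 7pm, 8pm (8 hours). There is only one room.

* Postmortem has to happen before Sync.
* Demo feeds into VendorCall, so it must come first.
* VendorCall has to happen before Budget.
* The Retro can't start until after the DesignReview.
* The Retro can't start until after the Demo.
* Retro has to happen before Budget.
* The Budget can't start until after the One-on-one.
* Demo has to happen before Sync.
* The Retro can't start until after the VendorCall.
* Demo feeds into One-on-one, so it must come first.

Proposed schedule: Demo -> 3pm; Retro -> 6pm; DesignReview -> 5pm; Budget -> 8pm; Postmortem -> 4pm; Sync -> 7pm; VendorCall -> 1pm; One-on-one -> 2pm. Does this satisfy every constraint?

Invalid. Demo feeds into VendorCall, so it must come first.

Retro has to happen before Budget — holds.
Demo has to happen before Sync — holds.
The Budget can't start until after the One-on-one — holds.
Demo feeds into One-on-one, so it must come first — violated.
The Retro can't start until after the Demo — holds.
There is only one room — holds.
Postmortem has to happen before Sync — holds.
The Retro can't start until after the DesignReview — holds.
The Retro can't start until after the VendorCall — holds.
VendorCall has to happen before Budget — holds.
Demo feeds into VendorCall, so it must come first — violated.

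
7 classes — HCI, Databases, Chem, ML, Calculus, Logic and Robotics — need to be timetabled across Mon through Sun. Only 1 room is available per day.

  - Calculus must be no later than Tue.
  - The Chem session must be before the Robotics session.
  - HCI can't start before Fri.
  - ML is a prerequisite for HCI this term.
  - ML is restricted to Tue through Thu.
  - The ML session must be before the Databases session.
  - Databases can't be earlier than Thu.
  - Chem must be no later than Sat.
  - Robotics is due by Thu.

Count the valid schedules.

30

Splitting on HCI: it can be Fri (10), Sat (10), Sun (10). Listing each branch's schedules as (Databases, Chem, ML, Calculus, Logic, Robotics):
HCI=Fri: (Sat,Mon,Wed,Tue,Sun,Thu) (Sat,Mon,Thu,Tue,Sun,Wed) (Sat,Tue,Wed,Mon,Sun,Thu) (Sat,Tue,Thu,Mon,Sun,Wed) (Sat,Wed,Tue,Mon,Sun,Thu) (Sun,Mon,Wed,Tue,Sat,Thu) (Sun,Mon,Thu,Tue,Sat,Wed) (Sun,Tue,Wed,Mon,Sat,Thu) (Sun,Tue,Thu,Mon,Sat,Wed) (Sun,Wed,Tue,Mon,Sat,Thu) — 10.
HCI=Sat: (Fri,Mon,Wed,Tue,Sun,Thu) (Fri,Mon,Thu,Tue,Sun,Wed) (Fri,Tue,Wed,Mon,Sun,Thu) (Fri,Tue,Thu,Mon,Sun,Wed) (Fri,Wed,Tue,Mon,Sun,Thu) (Sun,Mon,Wed,Tue,Fri,Thu) (Sun,Mon,Thu,Tue,Fri,Wed) (Sun,Tue,Wed,Mon,Fri,Thu) (Sun,Tue,Thu,Mon,Fri,Wed) (Sun,Wed,Tue,Mon,Fri,Thu) — 10.
HCI=Sun: (Fri,Mon,Wed,Tue,Sat,Thu) (Fri,Mon,Thu,Tue,Sat,Wed) (Fri,Tue,Wed,Mon,Sat,Thu) (Fri,Tue,Thu,Mon,Sat,Wed) (Fri,Wed,Tue,Mon,Sat,Thu) (Sat,Mon,Wed,Tue,Fri,Thu) (Sat,Mon,Thu,Tue,Fri,Wed) (Sat,Tue,Wed,Mon,Fri,Thu) (Sat,Tue,Thu,Mon,Fri,Wed) (Sat,Wed,Tue,Mon,Fri,Thu) — 10.
Summing: 10 + 10 + 10 = 30.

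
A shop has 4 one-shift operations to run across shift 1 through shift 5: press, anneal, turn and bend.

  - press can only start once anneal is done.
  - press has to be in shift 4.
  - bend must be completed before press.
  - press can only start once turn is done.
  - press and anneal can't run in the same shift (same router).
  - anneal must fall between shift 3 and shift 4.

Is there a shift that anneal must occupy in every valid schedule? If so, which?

shift 3

anneal's window is shift 3–shift 4.
press is fixed at shift 4, and anneal can't share a shift with press.
So anneal must be shift 3.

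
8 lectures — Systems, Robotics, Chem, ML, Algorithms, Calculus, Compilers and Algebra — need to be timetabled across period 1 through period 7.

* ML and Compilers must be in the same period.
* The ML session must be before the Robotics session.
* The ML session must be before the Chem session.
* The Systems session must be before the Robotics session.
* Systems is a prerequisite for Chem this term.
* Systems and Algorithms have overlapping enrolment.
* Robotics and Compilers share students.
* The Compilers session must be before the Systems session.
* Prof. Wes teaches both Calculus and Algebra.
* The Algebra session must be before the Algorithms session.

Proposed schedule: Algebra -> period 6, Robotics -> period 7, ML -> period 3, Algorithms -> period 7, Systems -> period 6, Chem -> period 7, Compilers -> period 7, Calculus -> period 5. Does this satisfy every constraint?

ML and Compilers must be in the same period — violated.
The Algebra session must be before the Algorithms session — holds.
Prof. Wes teaches both Calculus and Algebra — holds.
Robotics and Compilers share students — violated.
Systems and Algorithms have overlapping enrolment — holds.
The Compilers session must be before the Systems session — violated.
The ML session must be before the Robotics session — holds.
The ML session must be before the Chem session — holds.
The Systems session must be before the Robotics session — holds.
Systems is a prerequisite for Chem this term — holds.

No. Robotics and Compilers share students is not satisfied.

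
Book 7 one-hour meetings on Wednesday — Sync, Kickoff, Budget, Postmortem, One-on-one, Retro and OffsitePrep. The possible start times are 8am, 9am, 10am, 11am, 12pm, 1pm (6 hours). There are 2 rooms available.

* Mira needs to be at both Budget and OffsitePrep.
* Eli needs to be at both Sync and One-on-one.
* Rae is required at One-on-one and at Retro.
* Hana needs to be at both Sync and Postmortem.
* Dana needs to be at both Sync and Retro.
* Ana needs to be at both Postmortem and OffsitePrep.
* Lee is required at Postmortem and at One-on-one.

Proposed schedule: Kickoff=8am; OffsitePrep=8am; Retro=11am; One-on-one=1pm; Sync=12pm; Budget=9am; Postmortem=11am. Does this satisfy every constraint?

Yes

Mira needs to be at both Budget and OffsitePrep — holds.
Rae is required at One-on-one and at Retro — holds.
There are 2 rooms available — holds.
Eli needs to be at both Sync and One-on-one — holds.
Hana needs to be at both Sync and Postmortem — holds.
Lee is required at Postmortem and at One-on-one — holds.
Ana needs to be at both Postmortem and OffsitePrep — holds.
Dana needs to be at both Sync and Retro — holds.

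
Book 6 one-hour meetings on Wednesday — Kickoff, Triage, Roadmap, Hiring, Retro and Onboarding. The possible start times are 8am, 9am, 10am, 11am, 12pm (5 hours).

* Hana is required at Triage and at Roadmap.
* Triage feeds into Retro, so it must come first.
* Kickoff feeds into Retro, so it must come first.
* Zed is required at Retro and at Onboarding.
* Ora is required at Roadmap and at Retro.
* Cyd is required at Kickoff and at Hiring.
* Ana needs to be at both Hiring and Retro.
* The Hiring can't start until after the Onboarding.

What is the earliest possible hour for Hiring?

Precedence pushes Hiring to at least 9am.
Hiring at 9am is achievable: Kickoff=8am; Onboarding=8am; Roadmap=9am; Retro=10am; Hiring=9am; Triage=8am.

9am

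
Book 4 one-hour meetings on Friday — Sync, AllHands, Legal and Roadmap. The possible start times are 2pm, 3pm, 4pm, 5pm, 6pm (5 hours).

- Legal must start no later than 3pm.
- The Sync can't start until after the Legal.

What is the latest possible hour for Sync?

6pm

Precedence pushes Sync to at least 3pm.
Sync at 6pm is achievable: Roadmap -> 2pm; Legal -> 2pm; Sync -> 6pm; AllHands -> 2pm.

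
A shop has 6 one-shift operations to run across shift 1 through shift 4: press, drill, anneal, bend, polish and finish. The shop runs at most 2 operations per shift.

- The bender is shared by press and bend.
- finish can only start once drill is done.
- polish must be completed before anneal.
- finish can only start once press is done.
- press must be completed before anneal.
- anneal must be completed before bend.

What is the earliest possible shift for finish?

Precedence pushes finish to at least shift 2.
finish at shift 2 is achievable: polish in shift 2, anneal in shift 3, finish in shift 2, drill in shift 1, bend in shift 4, press in shift 1.

shift 2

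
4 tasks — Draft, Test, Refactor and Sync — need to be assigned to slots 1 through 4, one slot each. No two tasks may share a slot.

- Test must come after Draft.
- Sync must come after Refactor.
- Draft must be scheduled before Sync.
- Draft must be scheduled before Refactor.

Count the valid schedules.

3

Enumerating: Draft=1, Sync=3, Test=4, Refactor=2 | Test in 3, Draft in 1, Refactor in 2, Sync in 4 | Refactor=3, Test=2, Sync=4, Draft=1.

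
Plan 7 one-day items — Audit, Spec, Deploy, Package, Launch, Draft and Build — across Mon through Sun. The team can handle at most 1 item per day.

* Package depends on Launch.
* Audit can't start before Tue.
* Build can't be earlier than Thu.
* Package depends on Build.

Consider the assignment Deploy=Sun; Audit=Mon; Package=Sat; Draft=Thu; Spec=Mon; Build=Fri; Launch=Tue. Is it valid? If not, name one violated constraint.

Audit can't start before Tue — violated.
Package depends on Build — holds.
Build can't be earlier than Thu — holds.
Package depends on Launch — holds.
The team can handle at most 1 item per day — violated.

No. Audit can't start before Tue is not satisfied.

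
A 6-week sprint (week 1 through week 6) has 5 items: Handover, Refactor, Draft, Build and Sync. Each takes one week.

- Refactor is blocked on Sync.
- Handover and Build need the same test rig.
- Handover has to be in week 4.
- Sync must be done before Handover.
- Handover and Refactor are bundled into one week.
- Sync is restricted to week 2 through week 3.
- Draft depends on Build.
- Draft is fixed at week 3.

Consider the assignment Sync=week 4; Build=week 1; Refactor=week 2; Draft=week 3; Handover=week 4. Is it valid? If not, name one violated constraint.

Handover and Build need the same test rig — holds.
Sync must be done before Handover — violated.
Sync is restricted to week 2 through week 3 — violated.
Refactor is blocked on Sync — violated.
Draft depends on Build — holds.
Handover has to be in week 4 — holds.
Draft is fixed at week 3 — holds.
Handover and Refactor are bundled into one week — violated.

No. Refactor is blocked on Sync is not satisfied.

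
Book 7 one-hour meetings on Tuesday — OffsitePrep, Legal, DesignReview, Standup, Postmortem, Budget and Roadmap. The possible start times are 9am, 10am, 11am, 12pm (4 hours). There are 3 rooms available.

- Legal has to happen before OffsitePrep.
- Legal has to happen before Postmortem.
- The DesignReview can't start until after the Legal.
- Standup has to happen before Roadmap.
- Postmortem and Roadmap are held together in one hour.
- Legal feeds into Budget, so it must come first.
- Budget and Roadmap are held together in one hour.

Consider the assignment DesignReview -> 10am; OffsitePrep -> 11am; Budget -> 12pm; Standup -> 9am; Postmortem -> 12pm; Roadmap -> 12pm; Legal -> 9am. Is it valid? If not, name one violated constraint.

Standup has to happen before Roadmap — holds.
Legal feeds into Budget, so it must come first — holds.
There are 3 rooms available — holds.
Legal has to happen before Postmortem — holds.
Legal has to happen before OffsitePrep — holds.
The DesignReview can't start until after the Legal — holds.
Budget and Roadmap are held together in one hour — holds.
Postmortem and Roadmap are held together in one hour — holds.

Valid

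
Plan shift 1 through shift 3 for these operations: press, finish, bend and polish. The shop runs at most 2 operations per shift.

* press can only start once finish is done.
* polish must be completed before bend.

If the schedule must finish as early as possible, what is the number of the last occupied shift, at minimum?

2

The precedence chain requires at least 2 distinct shifts.
With at most 2 per shift and 4 operations, at least 2 shifts are needed.
2 works (last occupied shift: shift 2): for example polish in shift 1; bend in shift 2; press in shift 2; finish in shift 1.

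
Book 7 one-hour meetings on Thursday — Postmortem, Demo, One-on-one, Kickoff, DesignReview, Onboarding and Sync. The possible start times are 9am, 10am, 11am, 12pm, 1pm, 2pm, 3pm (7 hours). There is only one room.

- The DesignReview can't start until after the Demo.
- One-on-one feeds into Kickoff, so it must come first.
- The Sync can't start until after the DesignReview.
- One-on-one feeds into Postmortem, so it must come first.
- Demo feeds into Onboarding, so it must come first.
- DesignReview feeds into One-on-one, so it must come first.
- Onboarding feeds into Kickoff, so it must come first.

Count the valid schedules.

Splitting on Postmortem: it can be 12pm (3), 1pm (8), 2pm (11), 3pm (11). Listing each branch's schedules as (Demo, One-on-one, Kickoff, DesignReview, Onboarding, Sync):
Postmortem=12pm: (9am,11am,2pm,10am,1pm,3pm) (9am,11am,3pm,10am,1pm,2pm) (9am,11am,3pm,10am,2pm,1pm) — 3.
Postmortem=1pm: (9am,11am,2pm,10am,12pm,3pm) (9am,11am,3pm,10am,12pm,2pm) (9am,11am,3pm,10am,2pm,12pm) (9am,12pm,2pm,10am,11am,3pm) (9am,12pm,2pm,11am,10am,3pm) (9am,12pm,3pm,10am,11am,2pm) (9am,12pm,3pm,10am,2pm,11am) (9am,12pm,3pm,11am,10am,2pm) — 8.
Postmortem=2pm: (9am,11am,1pm,10am,12pm,3pm) (9am,11am,3pm,10am,12pm,1pm) (9am,11am,3pm,10am,1pm,12pm) (9am,12pm,1pm,10am,11am,3pm) (9am,12pm,1pm,11am,10am,3pm) (9am,12pm,3pm,10am,11am,1pm) (9am,12pm,3pm,10am,1pm,11am) (9am,12pm,3pm,11am,10am,1pm) (9am,1pm,3pm,10am,11am,12pm) (9am,1pm,3pm,10am,12pm,11am) (9am,1pm,3pm,11am,10am,12pm) — 11.
Postmortem=3pm: (9am,11am,1pm,10am,12pm,2pm) (9am,11am,2pm,10am,12pm,1pm) (9am,11am,2pm,10am,1pm,12pm) (9am,12pm,1pm,10am,11am,2pm) (9am,12pm,1pm,11am,10am,2pm) (9am,12pm,2pm,10am,11am,1pm) (9am,12pm,2pm,10am,1pm,11am) (9am,12pm,2pm,11am,10am,1pm) (9am,1pm,2pm,10am,11am,12pm) (9am,1pm,2pm,10am,12pm,11am) (9am,1pm,2pm,11am,10am,12pm) — 11.
Summing: 3 + 8 + 11 + 11 = 33.

33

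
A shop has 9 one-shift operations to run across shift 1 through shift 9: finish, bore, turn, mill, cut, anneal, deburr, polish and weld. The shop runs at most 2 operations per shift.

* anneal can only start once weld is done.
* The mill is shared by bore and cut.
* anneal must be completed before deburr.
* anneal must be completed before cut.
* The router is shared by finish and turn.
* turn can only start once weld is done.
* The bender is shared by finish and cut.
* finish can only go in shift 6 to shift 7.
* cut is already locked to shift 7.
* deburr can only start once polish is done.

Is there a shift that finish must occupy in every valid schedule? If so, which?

finish's window is shift 6–shift 7.
cut is fixed at shift 7, and finish can't share a shift with cut.
So finish must be shift 6.

shift 6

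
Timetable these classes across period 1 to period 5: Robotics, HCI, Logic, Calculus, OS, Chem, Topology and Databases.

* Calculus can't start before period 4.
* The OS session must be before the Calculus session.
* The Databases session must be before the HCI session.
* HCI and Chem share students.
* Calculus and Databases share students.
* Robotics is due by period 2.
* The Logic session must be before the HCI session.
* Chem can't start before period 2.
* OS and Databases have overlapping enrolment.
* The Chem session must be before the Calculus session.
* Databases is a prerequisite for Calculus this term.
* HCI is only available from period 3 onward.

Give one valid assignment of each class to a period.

OS=period 2, Topology=period 1, Logic=period 1, Robotics=period 1, Calculus=period 4, Databases=period 1, HCI=period 3, Chem=period 2

Checking: Logic(period 1) before HCI(period 3); Chem(period 2) before Calculus(period 4); OS(period 2) before Calculus(period 4); Databases(period 1) before HCI(period 3); Databases(period 1) before Calculus(period 4); Calculus(period 4) != Databases(period 1); HCI(period 3) != Chem(period 2); OS(period 2) != Databases(period 1); HCI=period 3 in [period 3,period 5]; Chem=period 2 in [period 2,period 5]; Robotics=period 1 in [period 1,period 2]; Calculus=period 4 in [period 4,period 5].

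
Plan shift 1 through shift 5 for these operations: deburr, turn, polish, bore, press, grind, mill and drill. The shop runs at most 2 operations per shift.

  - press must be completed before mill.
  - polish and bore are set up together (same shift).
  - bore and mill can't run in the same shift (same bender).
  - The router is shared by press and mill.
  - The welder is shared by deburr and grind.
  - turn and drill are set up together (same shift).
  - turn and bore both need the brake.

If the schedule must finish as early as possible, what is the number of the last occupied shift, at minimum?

The precedence chain requires at least 2 distinct shifts.
With at most 2 per shift and 8 operations, at least 4 shifts are needed.
4 works (last occupied shift: shift 4): for example grind -> shift 2; drill -> shift 3; deburr -> shift 1; press -> shift 1; bore -> shift 4; polish -> shift 4; turn -> shift 3; mill -> shift 2.

shift 4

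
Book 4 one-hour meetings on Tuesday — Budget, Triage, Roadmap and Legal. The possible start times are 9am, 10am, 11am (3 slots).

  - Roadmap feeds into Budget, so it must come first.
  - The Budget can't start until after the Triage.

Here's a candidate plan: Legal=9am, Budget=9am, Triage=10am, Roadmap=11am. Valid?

The Budget can't start until after the Triage — violated.
Roadmap feeds into Budget, so it must come first — violated.

No — it violates: Roadmap feeds into Budget, so it must come first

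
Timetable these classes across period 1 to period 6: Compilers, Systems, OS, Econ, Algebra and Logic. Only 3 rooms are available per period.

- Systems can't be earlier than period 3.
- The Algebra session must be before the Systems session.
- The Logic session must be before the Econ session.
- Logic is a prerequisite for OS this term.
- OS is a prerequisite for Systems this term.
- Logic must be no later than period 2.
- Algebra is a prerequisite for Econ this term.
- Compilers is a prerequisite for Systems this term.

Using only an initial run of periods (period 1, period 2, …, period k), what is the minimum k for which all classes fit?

The precedence chain requires at least 3 distinct periods.
With at most 3 per period and 6 classes, at least 2 periods are needed.
3 works (last occupied period: period 3): for example Logic=period 1; Econ=period 2; Algebra=period 1; Compilers=period 1; Systems=period 3; OS=period 2.

3 periods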